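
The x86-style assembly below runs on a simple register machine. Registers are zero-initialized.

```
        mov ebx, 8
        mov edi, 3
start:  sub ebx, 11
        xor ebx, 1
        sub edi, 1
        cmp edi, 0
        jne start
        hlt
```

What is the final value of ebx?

mov ebx, 8 → ebx=8
mov edi, 3 → edi=3
sub ebx, 11 → ebx=8-11=-3
xor ebx, 1 → ebx=(-3)^1=-4
sub edi, 1 → edi=3-1=2
cmp edi, 0  (cmp 2,0)
jne start: taken
sub ebx, 11 → ebx=(-4)-11=-15
xor ebx, 1 → ebx=(-15)^1=-16
sub edi, 1 → edi=2-1=1
cmp edi, 0  (cmp 1,0)
jne start: taken
sub ebx, 11 → ebx=(-16)-11=-27
xor ebx, 1 → ebx=(-27)^1=-28
sub edi, 1 → edi=1-1=0
cmp edi, 0  (cmp 0,0)
jne start: not taken
halt.

-28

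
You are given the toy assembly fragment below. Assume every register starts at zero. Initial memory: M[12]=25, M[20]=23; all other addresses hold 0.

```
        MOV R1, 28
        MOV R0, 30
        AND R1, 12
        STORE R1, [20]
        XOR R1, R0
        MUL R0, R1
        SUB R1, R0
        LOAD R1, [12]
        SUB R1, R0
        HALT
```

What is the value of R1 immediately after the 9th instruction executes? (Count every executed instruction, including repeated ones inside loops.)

MOV R1, 28 → R1=28
MOV R0, 30 → R0=30
AND R1, 12 → R1=28&12=12
STORE R1, [20] → M[20]=12
XOR R1, R0 → R1=12^30=18
MUL R0, R1 → R0=30*18=540
SUB R1, R0 → R1=18-540=-522
LOAD R1, [12] → R1=M[12]=25
SUB R1, R0 → R1=25-540=-515
After step 9: R1 = -515.

-515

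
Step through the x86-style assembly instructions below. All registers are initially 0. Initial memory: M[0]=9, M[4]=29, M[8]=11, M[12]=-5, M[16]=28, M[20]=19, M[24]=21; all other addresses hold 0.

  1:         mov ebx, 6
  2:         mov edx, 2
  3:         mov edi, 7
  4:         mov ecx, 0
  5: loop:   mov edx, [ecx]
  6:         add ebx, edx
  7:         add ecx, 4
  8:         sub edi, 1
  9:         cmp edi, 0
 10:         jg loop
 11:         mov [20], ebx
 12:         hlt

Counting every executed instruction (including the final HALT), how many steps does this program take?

mov ebx, 6 → ebx=6
mov edx, 2 → edx=2
mov edi, 7 → edi=7
mov ecx, 0 → ecx=0
mov edx, [ecx] → edx=M[0]=9
add ebx, edx → ebx=6+9=15
add ecx, 4 → ecx=0+4=4
sub edi, 1 → edi=7-1=6
cmp edi, 0  (cmp 6,0)
jg loop: taken
mov edx, [ecx] → edx=M[4]=29
add ebx, edx → ebx=15+29=44
add ecx, 4 → ecx=4+4=8
sub edi, 1 → edi=6-1=5
cmp edi, 0  (cmp 5,0)
jg loop: taken
mov edx, [ecx] → edx=M[8]=11
add ebx, edx → ebx=44+11=55
add ecx, 4 → ecx=8+4=12
sub edi, 1 → edi=5-1=4
cmp edi, 0  (cmp 4,0)
jg loop: taken
mov edx, [ecx] → edx=M[12]=-5
add ebx, edx → ebx=55+(-5)=50
add ecx, 4 → ecx=12+4=16
sub edi, 1 → edi=4-1=3
cmp edi, 0  (cmp 3,0)
jg loop: taken
mov edx, [ecx] → edx=M[16]=28
add ebx, edx → ebx=50+28=78
add ecx, 4 → ecx=16+4=20
sub edi, 1 → edi=3-1=2
cmp edi, 0  (cmp 2,0)
jg loop: taken
mov edx, [ecx] → edx=M[20]=19
add ebx, edx → ebx=78+19=97
add ecx, 4 → ecx=20+4=24
sub edi, 1 → edi=2-1=1
cmp edi, 0  (cmp 1,0)
jg loop: taken
mov edx, [ecx] → edx=M[24]=21
add ebx, edx → ebx=97+21=118
add ecx, 4 → ecx=24+4=28
sub edi, 1 → edi=1-1=0
cmp edi, 0  (cmp 0,0)
jg loop: not taken
mov [20], ebx → M[20]=118
halt.
Total executed instructions: 48.

48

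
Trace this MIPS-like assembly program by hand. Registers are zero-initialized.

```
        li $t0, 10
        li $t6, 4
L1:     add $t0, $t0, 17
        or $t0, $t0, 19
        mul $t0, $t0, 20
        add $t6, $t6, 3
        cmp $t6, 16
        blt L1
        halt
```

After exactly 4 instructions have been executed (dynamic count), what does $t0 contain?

after li $t0, 10: $t0=10
after li $t6, 4: $t6=4
after add $t0, $t0, 17: $t0=10+17=27
after or $t0, $t0, 19: $t0=27|19=27
After step 4: $t0 = 27.

27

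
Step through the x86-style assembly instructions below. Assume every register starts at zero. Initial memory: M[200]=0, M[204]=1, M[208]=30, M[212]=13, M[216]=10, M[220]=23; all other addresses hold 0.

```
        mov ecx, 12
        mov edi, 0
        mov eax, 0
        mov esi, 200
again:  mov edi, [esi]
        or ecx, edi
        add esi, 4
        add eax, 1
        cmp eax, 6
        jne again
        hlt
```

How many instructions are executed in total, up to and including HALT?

41

mov ecx, 12 → ecx=12
mov edi, 0 → edi=0
mov eax, 0 → eax=0
mov esi, 200 → esi=200
mov edi, [esi] → edi=M[200]=0
or ecx, edi → ecx=12|0=12
add esi, 4 → esi=200+4=204
add eax, 1 → eax=0+1=1
cmp eax, 6  (cmp 1,6)
jne again: taken
mov edi, [esi] → edi=M[204]=1
or ecx, edi → ecx=12|1=13
add esi, 4 → esi=204+4=208
add eax, 1 → eax=1+1=2
cmp eax, 6  (cmp 2,6)
jne again: taken
mov edi, [esi] → edi=M[208]=30
or ecx, edi → ecx=13|30=31
add esi, 4 → esi=208+4=212
add eax, 1 → eax=2+1=3
cmp eax, 6  (cmp 3,6)
jne again: taken
mov edi, [esi] → edi=M[212]=13
or ecx, edi → ecx=31|13=31
add esi, 4 → esi=212+4=216
add eax, 1 → eax=3+1=4
cmp eax, 6  (cmp 4,6)
jne again: taken
mov edi, [esi] → edi=M[216]=10
or ecx, edi → ecx=31|10=31
add esi, 4 → esi=216+4=220
add eax, 1 → eax=4+1=5
cmp eax, 6  (cmp 5,6)
jne again: taken
mov edi, [esi] → edi=M[220]=23
or ecx, edi → ecx=31|23=31
add esi, 4 → esi=220+4=224
add eax, 1 → eax=5+1=6
cmp eax, 6  (cmp 6,6)
jne again: not taken
halt.
Total executed instructions: 41.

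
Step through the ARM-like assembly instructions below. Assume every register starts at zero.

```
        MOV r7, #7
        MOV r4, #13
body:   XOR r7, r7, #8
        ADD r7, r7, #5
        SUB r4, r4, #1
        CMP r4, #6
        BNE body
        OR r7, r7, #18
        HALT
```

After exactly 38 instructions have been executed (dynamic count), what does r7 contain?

50

MOV r7, #7 → r7=7
MOV r4, #13 → r4=13
XOR r7, r7, #8 → r7=7^8=15
ADD r7, r7, #5 → r7=15+5=20
SUB r4, r4, #1 → r4=13-1=12
CMP r4, #6  (cmp 12,6)
BNE body: taken
XOR r7, r7, #8 → r7=20^8=28
ADD r7, r7, #5 → r7=28+5=33
SUB r4, r4, #1 → r4=12-1=11
CMP r4, #6  (cmp 11,6)
BNE body: taken
XOR r7, r7, #8 → r7=33^8=41
ADD r7, r7, #5 → r7=41+5=46
SUB r4, r4, #1 → r4=11-1=10
CMP r4, #6  (cmp 10,6)
BNE body: taken
XOR r7, r7, #8 → r7=46^8=38
ADD r7, r7, #5 → r7=38+5=43
SUB r4, r4, #1 → r4=10-1=9
CMP r4, #6  (cmp 9,6)
BNE body: taken
XOR r7, r7, #8 → r7=43^8=35
ADD r7, r7, #5 → r7=35+5=40
SUB r4, r4, #1 → r4=9-1=8
CMP r4, #6  (cmp 8,6)
BNE body: taken
XOR r7, r7, #8 → r7=40^8=32
ADD r7, r7, #5 → r7=32+5=37
SUB r4, r4, #1 → r4=8-1=7
CMP r4, #6  (cmp 7,6)
BNE body: taken
XOR r7, r7, #8 → r7=37^8=45
ADD r7, r7, #5 → r7=45+5=50
SUB r4, r4, #1 → r4=7-1=6
CMP r4, #6  (cmp 6,6)
BNE body: not taken
OR r7, r7, #18 → r7=50|18=50
After step 38: r7 = 50.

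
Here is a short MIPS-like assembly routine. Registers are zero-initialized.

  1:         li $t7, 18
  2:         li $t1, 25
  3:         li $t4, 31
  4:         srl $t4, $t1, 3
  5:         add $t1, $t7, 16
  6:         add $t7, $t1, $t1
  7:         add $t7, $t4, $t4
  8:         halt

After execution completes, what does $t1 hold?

$t7=18
$t1=25
$t4=31
$t4=25>>3=3
$t1=18+16=34
$t7=34+34=68
$t7=3+3=6
halt.

34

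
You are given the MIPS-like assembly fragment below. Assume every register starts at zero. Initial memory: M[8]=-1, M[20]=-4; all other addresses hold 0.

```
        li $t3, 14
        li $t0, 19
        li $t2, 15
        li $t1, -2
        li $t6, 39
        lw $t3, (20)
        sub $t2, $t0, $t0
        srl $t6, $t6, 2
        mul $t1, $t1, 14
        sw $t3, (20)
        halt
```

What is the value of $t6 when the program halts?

after li $t3, 14: $t3=14
after li $t0, 19: $t0=19
after li $t2, 15: $t2=15
after li $t1, -2: $t1=-2
after li $t6, 39: $t6=39
after lw $t3, (20): $t3=M[20]=-4
after sub $t2, $t0, $t0: $t2=19-19=0
after srl $t6, $t6, 2: $t6=39>>2=9
after mul $t1, $t1, 14: $t1=(-2)*14=-28
sw $t3, (20) → M[20]=-4
halt.

9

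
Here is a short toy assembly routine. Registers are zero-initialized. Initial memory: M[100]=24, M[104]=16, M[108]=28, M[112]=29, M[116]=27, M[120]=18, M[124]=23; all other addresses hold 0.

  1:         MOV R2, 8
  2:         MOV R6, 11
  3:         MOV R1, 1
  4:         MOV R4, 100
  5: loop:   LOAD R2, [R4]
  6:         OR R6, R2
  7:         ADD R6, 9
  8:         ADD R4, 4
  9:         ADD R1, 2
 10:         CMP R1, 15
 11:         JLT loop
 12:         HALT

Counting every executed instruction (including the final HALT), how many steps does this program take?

after MOV R2, 8: R2=8
after MOV R6, 11: R6=11
after MOV R1, 1: R1=1
after MOV R4, 100: R4=100
after LOAD R2, [R4]: R2=M[100]=24
after OR R6, R2: R6=11|24=27
after ADD R6, 9: R6=27+9=36
after ADD R4, 4: R4=100+4=104
after ADD R1, 2: R1=1+2=3
CMP R1, 15  (cmp 3,15)
JLT loop: taken
after LOAD R2, [R4]: R2=M[104]=16
after OR R6, R2: R6=36|16=52
after ADD R6, 9: R6=52+9=61
after ADD R4, 4: R4=104+4=108
after ADD R1, 2: R1=3+2=5
CMP R1, 15  (cmp 5,15)
JLT loop: taken
after LOAD R2, [R4]: R2=M[108]=28
after OR R6, R2: R6=61|28=61
after ADD R6, 9: R6=61+9=70
after ADD R4, 4: R4=108+4=112
after ADD R1, 2: R1=5+2=7
CMP R1, 15  (cmp 7,15)
JLT loop: taken
after LOAD R2, [R4]: R2=M[112]=29
after OR R6, R2: R6=70|29=95
after ADD R6, 9: R6=95+9=104
after ADD R4, 4: R4=112+4=116
after ADD R1, 2: R1=7+2=9
CMP R1, 15  (cmp 9,15)
JLT loop: taken
after LOAD R2, [R4]: R2=M[116]=27
after OR R6, R2: R6=104|27=123
after ADD R6, 9: R6=123+9=132
after ADD R4, 4: R4=116+4=120
after ADD R1, 2: R1=9+2=11
CMP R1, 15  (cmp 11,15)
JLT loop: taken
after LOAD R2, [R4]: R2=M[120]=18
after OR R6, R2: R6=132|18=150
after ADD R6, 9: R6=150+9=159
after ADD R4, 4: R4=120+4=124
after ADD R1, 2: R1=11+2=13
CMP R1, 15  (cmp 13,15)
JLT loop: taken
after LOAD R2, [R4]: R2=M[124]=23
after OR R6, R2: R6=159|23=159
after ADD R6, 9: R6=159+9=168
after ADD R4, 4: R4=124+4=128
after ADD R1, 2: R1=13+2=15
CMP R1, 15  (cmp 15,15)
JLT loop: not taken
halt.
Total executed instructions: 54.

54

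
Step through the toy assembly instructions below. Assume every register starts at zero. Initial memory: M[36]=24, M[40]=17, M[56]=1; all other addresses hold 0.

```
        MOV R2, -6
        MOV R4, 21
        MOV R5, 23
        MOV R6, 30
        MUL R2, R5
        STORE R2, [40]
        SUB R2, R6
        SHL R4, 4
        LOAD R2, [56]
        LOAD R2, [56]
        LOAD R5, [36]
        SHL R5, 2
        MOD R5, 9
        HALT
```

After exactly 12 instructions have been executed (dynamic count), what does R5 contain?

MOV R2, -6 → R2=-6
MOV R4, 21 → R4=21
MOV R5, 23 → R5=23
MOV R6, 30 → R6=30
MUL R2, R5 → R2=(-6)*23=-138
STORE R2, [40] → M[40]=-138
SUB R2, R6 → R2=(-138)-30=-168
SHL R4, 4 → R4=21<<4=336
LOAD R2, [56] → R2=M[56]=1
LOAD R2, [56] → R2=M[56]=1
LOAD R5, [36] → R5=M[36]=24
SHL R5, 2 → R5=24<<2=96
After step 12: R5 = 96.

96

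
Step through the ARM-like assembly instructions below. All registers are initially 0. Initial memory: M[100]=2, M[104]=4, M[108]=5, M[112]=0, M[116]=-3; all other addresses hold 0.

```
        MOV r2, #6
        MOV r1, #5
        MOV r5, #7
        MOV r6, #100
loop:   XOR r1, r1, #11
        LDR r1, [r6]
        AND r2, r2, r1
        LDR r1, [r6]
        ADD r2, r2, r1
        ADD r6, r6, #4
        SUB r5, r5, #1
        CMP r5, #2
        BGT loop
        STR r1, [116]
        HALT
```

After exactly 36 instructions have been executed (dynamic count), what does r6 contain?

r2=6
r1=5
r5=7
r6=100
r1=5^11=14
r1=M[100]=2
r2=6&2=2
r1=M[100]=2
r2=2+2=4
r6=100+4=104
r5=7-1=6
CMP r5, #2  (cmp 6,2)
BGT loop: taken
r1=2^11=9
r1=M[104]=4
r2=4&4=4
r1=M[104]=4
r2=4+4=8
r6=104+4=108
r5=6-1=5
CMP r5, #2  (cmp 5,2)
BGT loop: taken
r1=4^11=15
r1=M[108]=5
r2=8&5=0
r1=M[108]=5
r2=0+5=5
r6=108+4=112
r5=5-1=4
CMP r5, #2  (cmp 4,2)
BGT loop: taken
r1=5^11=14
r1=M[112]=0
r2=5&0=0
r1=M[112]=0
r2=0+0=0
After step 36: r6 = 112.

112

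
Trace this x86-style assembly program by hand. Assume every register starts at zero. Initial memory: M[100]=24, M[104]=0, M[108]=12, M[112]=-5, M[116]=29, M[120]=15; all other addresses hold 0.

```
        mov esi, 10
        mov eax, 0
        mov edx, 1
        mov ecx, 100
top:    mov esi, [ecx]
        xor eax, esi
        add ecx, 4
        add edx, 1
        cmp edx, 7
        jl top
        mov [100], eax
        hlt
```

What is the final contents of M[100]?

after mov esi, 10: esi=10
after mov eax, 0: eax=0
after mov edx, 1: edx=1
after mov ecx, 100: ecx=100
after mov esi, [ecx]: esi=M[100]=24
after xor eax, esi: eax=0^24=24
after add ecx, 4: ecx=100+4=104
after add edx, 1: edx=1+1=2
cmp edx, 7  (cmp 2,7)
jl top: taken
after mov esi, [ecx]: esi=M[104]=0
after xor eax, esi: eax=24^0=24
after add ecx, 4: ecx=104+4=108
after add edx, 1: edx=2+1=3
cmp edx, 7  (cmp 3,7)
jl top: taken
after mov esi, [ecx]: esi=M[108]=12
after xor eax, esi: eax=24^12=20
after add ecx, 4: ecx=108+4=112
after add edx, 1: edx=3+1=4
cmp edx, 7  (cmp 4,7)
jl top: taken
after mov esi, [ecx]: esi=M[112]=-5
after xor eax, esi: eax=20^(-5)=-17
after add ecx, 4: ecx=112+4=116
after add edx, 1: edx=4+1=5
cmp edx, 7  (cmp 5,7)
jl top: taken
after mov esi, [ecx]: esi=M[116]=29
after xor eax, esi: eax=(-17)^29=-14
after add ecx, 4: ecx=116+4=120
after add edx, 1: edx=5+1=6
cmp edx, 7  (cmp 6,7)
jl top: taken
after mov esi, [ecx]: esi=M[120]=15
after xor eax, esi: eax=(-14)^15=-3
after add ecx, 4: ecx=120+4=124
after add edx, 1: edx=6+1=7
cmp edx, 7  (cmp 7,7)
jl top: not taken
mov [100], eax → M[100]=-3
halt.

-3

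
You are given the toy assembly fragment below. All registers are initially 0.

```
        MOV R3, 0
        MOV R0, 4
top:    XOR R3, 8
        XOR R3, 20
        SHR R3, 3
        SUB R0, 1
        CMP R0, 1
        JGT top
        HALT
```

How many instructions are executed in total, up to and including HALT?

21

MOV R3, 0 → R3=0
MOV R0, 4 → R0=4
XOR R3, 8 → R3=0^8=8
XOR R3, 20 → R3=8^20=28
SHR R3, 3 → R3=28>>3=3
SUB R0, 1 → R0=4-1=3
CMP R0, 1  (cmp 3,1)
JGT top: taken
XOR R3, 8 → R3=3^8=11
XOR R3, 20 → R3=11^20=31
SHR R3, 3 → R3=31>>3=3
SUB R0, 1 → R0=3-1=2
CMP R0, 1  (cmp 2,1)
JGT top: taken
XOR R3, 8 → R3=3^8=11
XOR R3, 20 → R3=11^20=31
SHR R3, 3 → R3=31>>3=3
SUB R0, 1 → R0=2-1=1
CMP R0, 1  (cmp 1,1)
JGT top: not taken
halt.
Total executed instructions: 21.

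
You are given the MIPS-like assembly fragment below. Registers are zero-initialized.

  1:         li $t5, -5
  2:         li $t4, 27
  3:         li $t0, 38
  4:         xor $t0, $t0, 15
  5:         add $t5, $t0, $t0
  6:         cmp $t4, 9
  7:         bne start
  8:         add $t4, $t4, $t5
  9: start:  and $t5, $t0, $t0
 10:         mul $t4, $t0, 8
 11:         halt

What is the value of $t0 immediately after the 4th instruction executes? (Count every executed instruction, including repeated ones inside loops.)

41

$t5=-5
$t4=27
$t0=38
$t0=38^15=41
After step 4: $t0 = 41.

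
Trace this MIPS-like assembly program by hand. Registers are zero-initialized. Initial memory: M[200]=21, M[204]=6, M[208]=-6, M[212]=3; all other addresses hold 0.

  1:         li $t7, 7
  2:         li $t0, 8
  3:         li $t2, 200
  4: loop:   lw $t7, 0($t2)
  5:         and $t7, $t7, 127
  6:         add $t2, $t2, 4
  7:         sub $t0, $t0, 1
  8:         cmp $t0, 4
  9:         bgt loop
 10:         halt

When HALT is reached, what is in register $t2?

$t7=7
$t0=8
$t2=200
$t7=M[200]=21
$t7=21&127=21
$t2=200+4=204
$t0=8-1=7
cmp $t0, 4  (cmp 7,4)
bgt loop: taken
$t7=M[204]=6
$t7=6&127=6
$t2=204+4=208
$t0=7-1=6
cmp $t0, 4  (cmp 6,4)
bgt loop: taken
$t7=M[208]=-6
$t7=(-6)&127=122
$t2=208+4=212
$t0=6-1=5
cmp $t0, 4  (cmp 5,4)
bgt loop: taken
$t7=M[212]=3
$t7=3&127=3
$t2=212+4=216
$t0=5-1=4
cmp $t0, 4  (cmp 4,4)
bgt loop: not taken
halt.

216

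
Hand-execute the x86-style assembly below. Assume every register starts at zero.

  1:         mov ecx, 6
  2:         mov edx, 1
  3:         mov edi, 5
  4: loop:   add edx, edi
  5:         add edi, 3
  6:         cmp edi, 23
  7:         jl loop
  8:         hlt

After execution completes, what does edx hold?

after mov ecx, 6: ecx=6
after mov edx, 1: edx=1
after mov edi, 5: edi=5
after add edx, edi: edx=1+5=6
after add edi, 3: edi=5+3=8
cmp edi, 23  (cmp 8,23)
jl loop: taken
after add edx, edi: edx=6+8=14
after add edi, 3: edi=8+3=11
cmp edi, 23  (cmp 11,23)
jl loop: taken
after add edx, edi: edx=14+11=25
after add edi, 3: edi=11+3=14
cmp edi, 23  (cmp 14,23)
jl loop: taken
after add edx, edi: edx=25+14=39
after add edi, 3: edi=14+3=17
cmp edi, 23  (cmp 17,23)
jl loop: taken
after add edx, edi: edx=39+17=56
after add edi, 3: edi=17+3=20
cmp edi, 23  (cmp 20,23)
jl loop: taken
after add edx, edi: edx=56+20=76
after add edi, 3: edi=20+3=23
cmp edi, 23  (cmp 23,23)
jl loop: not taken
halt.

76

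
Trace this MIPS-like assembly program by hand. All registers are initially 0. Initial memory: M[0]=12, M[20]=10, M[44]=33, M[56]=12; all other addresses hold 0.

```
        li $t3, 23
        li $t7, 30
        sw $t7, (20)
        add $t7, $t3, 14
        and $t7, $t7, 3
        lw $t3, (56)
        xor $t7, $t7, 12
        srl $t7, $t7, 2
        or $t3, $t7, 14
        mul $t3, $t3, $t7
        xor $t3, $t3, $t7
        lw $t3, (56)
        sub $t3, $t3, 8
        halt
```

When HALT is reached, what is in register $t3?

after li $t3, 23: $t3=23
after li $t7, 30: $t7=30
sw $t7, (20) → M[20]=30
after add $t7, $t3, 14: $t7=23+14=37
after and $t7, $t7, 3: $t7=37&3=1
after lw $t3, (56): $t3=M[56]=12
after xor $t7, $t7, 12: $t7=1^12=13
after srl $t7, $t7, 2: $t7=13>>2=3
after or $t3, $t7, 14: $t3=3|14=15
after mul $t3, $t3, $t7: $t3=15*3=45
after xor $t3, $t3, $t7: $t3=45^3=46
after lw $t3, (56): $t3=M[56]=12
after sub $t3, $t3, 8: $t3=12-8=4
halt.

4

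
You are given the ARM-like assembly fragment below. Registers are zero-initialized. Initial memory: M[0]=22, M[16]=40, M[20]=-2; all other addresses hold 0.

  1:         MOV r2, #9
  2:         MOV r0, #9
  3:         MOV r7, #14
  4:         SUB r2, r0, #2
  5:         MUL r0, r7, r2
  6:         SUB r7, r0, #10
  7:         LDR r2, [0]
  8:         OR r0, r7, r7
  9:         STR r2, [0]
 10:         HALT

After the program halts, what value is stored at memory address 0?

MOV r2, #9 → r2=9
MOV r0, #9 → r0=9
MOV r7, #14 → r7=14
SUB r2, r0, #2 → r2=9-2=7
MUL r0, r7, r2 → r0=14*7=98
SUB r7, r0, #10 → r7=98-10=88
LDR r2, [0] → r2=M[0]=22
OR r0, r7, r7 → r0=88|88=88
STR r2, [0] → M[0]=22
halt.

22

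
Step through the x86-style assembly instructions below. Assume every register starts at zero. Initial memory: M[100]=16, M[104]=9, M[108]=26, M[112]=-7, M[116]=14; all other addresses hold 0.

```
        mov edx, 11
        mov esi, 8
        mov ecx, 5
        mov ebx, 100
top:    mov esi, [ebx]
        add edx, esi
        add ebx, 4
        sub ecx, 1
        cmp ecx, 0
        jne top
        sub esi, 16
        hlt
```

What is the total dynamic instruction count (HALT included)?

after mov edx, 11: edx=11
after mov esi, 8: esi=8
after mov ecx, 5: ecx=5
after mov ebx, 100: ebx=100
after mov esi, [ebx]: esi=M[100]=16
after add edx, esi: edx=11+16=27
after add ebx, 4: ebx=100+4=104
after sub ecx, 1: ecx=5-1=4
cmp ecx, 0  (cmp 4,0)
jne top: taken
after mov esi, [ebx]: esi=M[104]=9
after add edx, esi: edx=27+9=36
after add ebx, 4: ebx=104+4=108
after sub ecx, 1: ecx=4-1=3
cmp ecx, 0  (cmp 3,0)
jne top: taken
after mov esi, [ebx]: esi=M[108]=26
after add edx, esi: edx=36+26=62
after add ebx, 4: ebx=108+4=112
after sub ecx, 1: ecx=3-1=2
cmp ecx, 0  (cmp 2,0)
jne top: taken
after mov esi, [ebx]: esi=M[112]=-7
after add edx, esi: edx=62+(-7)=55
after add ebx, 4: ebx=112+4=116
after sub ecx, 1: ecx=2-1=1
cmp ecx, 0  (cmp 1,0)
jne top: taken
after mov esi, [ebx]: esi=M[116]=14
after add edx, esi: edx=55+14=69
after add ebx, 4: ebx=116+4=120
after sub ecx, 1: ecx=1-1=0
cmp ecx, 0  (cmp 0,0)
jne top: not taken
after sub esi, 16: esi=14-16=-2
halt.
Total executed instructions: 36.

36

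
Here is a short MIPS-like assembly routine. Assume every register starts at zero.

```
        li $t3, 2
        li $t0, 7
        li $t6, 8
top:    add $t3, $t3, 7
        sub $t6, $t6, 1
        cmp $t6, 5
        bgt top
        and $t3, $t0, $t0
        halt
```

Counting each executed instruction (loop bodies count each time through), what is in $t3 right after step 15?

23

$t3=2
$t0=7
$t6=8
$t3=2+7=9
$t6=8-1=7
cmp $t6, 5  (cmp 7,5)
bgt top: taken
$t3=9+7=16
$t6=7-1=6
cmp $t6, 5  (cmp 6,5)
bgt top: taken
$t3=16+7=23
$t6=6-1=5
cmp $t6, 5  (cmp 5,5)
bgt top: not taken
After step 15: $t3 = 23.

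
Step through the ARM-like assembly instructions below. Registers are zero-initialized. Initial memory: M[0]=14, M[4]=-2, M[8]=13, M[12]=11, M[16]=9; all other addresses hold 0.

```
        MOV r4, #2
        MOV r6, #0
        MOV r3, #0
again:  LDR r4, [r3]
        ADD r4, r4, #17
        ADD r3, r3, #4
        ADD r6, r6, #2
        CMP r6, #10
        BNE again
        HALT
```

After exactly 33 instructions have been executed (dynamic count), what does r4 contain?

26

MOV r4, #2 → r4=2
MOV r6, #0 → r6=0
MOV r3, #0 → r3=0
LDR r4, [r3] → r4=M[0]=14
ADD r4, r4, #17 → r4=14+17=31
ADD r3, r3, #4 → r3=0+4=4
ADD r6, r6, #2 → r6=0+2=2
CMP r6, #10  (cmp 2,10)
BNE again: taken
LDR r4, [r3] → r4=M[4]=-2
ADD r4, r4, #17 → r4=(-2)+17=15
ADD r3, r3, #4 → r3=4+4=8
ADD r6, r6, #2 → r6=2+2=4
CMP r6, #10  (cmp 4,10)
BNE again: taken
LDR r4, [r3] → r4=M[8]=13
ADD r4, r4, #17 → r4=13+17=30
ADD r3, r3, #4 → r3=8+4=12
ADD r6, r6, #2 → r6=4+2=6
CMP r6, #10  (cmp 6,10)
BNE again: taken
LDR r4, [r3] → r4=M[12]=11
ADD r4, r4, #17 → r4=11+17=28
ADD r3, r3, #4 → r3=12+4=16
ADD r6, r6, #2 → r6=6+2=8
CMP r6, #10  (cmp 8,10)
BNE again: taken
LDR r4, [r3] → r4=M[16]=9
ADD r4, r4, #17 → r4=9+17=26
ADD r3, r3, #4 → r3=16+4=20
ADD r6, r6, #2 → r6=8+2=10
CMP r6, #10  (cmp 10,10)
BNE again: not taken
After step 33: r4 = 26.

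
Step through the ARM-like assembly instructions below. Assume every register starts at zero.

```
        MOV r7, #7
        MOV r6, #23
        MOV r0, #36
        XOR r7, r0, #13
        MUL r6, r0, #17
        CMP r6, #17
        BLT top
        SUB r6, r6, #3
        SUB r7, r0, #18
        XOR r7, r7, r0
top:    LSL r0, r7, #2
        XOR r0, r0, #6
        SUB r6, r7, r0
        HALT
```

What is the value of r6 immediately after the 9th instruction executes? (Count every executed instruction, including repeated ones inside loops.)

after MOV r7, #7: r7=7
after MOV r6, #23: r6=23
after MOV r0, #36: r0=36
after XOR r7, r0, #13: r7=36^13=41
after MUL r6, r0, #17: r6=36*17=612
CMP r6, #17  (cmp 612,17)
BLT top: not taken
after SUB r6, r6, #3: r6=612-3=609
after SUB r7, r0, #18: r7=36-18=18
After step 9: r6 = 609.

609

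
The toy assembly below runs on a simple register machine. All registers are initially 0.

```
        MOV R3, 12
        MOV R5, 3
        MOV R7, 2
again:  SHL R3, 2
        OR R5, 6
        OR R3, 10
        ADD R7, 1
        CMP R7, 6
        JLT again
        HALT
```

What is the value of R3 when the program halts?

3754

R3=12
R5=3
R7=2
R3=12<<2=48
R5=3|6=7
R3=48|10=58
R7=2+1=3
CMP R7, 6  (cmp 3,6)
JLT again: taken
R3=58<<2=232
R5=7|6=7
R3=232|10=234
R7=3+1=4
CMP R7, 6  (cmp 4,6)
JLT again: taken
R3=234<<2=936
R5=7|6=7
R3=936|10=938
R7=4+1=5
CMP R7, 6  (cmp 5,6)
JLT again: taken
R3=938<<2=3752
R5=7|6=7
R3=3752|10=3754
R7=5+1=6
CMP R7, 6  (cmp 6,6)
JLT again: not taken
halt.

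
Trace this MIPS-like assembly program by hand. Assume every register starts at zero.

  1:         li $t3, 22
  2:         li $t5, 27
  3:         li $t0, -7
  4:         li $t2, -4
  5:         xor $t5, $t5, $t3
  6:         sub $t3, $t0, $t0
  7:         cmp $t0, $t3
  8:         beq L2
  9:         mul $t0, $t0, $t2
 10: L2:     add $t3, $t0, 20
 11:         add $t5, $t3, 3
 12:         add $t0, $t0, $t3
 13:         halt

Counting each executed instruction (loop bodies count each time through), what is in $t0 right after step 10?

28

after li $t3, 22: $t3=22
after li $t5, 27: $t5=27
after li $t0, -7: $t0=-7
after li $t2, -4: $t2=-4
after xor $t5, $t5, $t3: $t5=27^22=13
after sub $t3, $t0, $t0: $t3=(-7)-(-7)=0
cmp $t0, $t3  (cmp -7,0)
beq L2: not taken
after mul $t0, $t0, $t2: $t0=(-7)*(-4)=28
after add $t3, $t0, 20: $t3=28+20=48
After step 10: $t0 = 28.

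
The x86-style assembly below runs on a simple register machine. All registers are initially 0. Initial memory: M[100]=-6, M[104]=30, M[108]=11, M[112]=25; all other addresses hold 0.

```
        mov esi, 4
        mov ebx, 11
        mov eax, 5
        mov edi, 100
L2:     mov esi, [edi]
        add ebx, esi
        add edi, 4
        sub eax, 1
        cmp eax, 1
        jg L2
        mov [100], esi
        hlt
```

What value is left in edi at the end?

esi=4
ebx=11
eax=5
edi=100
esi=M[100]=-6
ebx=11+(-6)=5
edi=100+4=104
eax=5-1=4
cmp eax, 1  (cmp 4,1)
jg L2: taken
esi=M[104]=30
ebx=5+30=35
edi=104+4=108
eax=4-1=3
cmp eax, 1  (cmp 3,1)
jg L2: taken
esi=M[108]=11
ebx=35+11=46
edi=108+4=112
eax=3-1=2
cmp eax, 1  (cmp 2,1)
jg L2: taken
esi=M[112]=25
ebx=46+25=71
edi=112+4=116
eax=2-1=1
cmp eax, 1  (cmp 1,1)
jg L2: not taken
mov [100], esi → M[100]=25
halt.

116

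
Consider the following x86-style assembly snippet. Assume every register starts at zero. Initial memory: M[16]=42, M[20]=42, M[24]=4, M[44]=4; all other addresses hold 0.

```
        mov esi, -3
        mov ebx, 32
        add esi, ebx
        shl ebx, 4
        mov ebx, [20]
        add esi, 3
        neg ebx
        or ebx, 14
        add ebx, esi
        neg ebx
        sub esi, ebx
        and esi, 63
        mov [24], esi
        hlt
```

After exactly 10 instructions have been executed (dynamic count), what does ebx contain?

after mov esi, -3: esi=-3
after mov ebx, 32: ebx=32
after add esi, ebx: esi=(-3)+32=29
after shl ebx, 4: ebx=32<<4=512
after mov ebx, [20]: ebx=M[20]=42
after add esi, 3: esi=29+3=32
after neg ebx: ebx=-(42)=-42
after or ebx, 14: ebx=(-42)|14=-34
after add ebx, esi: ebx=(-34)+32=-2
after neg ebx: ebx=-(-2)=2
After step 10: ebx = 2.

2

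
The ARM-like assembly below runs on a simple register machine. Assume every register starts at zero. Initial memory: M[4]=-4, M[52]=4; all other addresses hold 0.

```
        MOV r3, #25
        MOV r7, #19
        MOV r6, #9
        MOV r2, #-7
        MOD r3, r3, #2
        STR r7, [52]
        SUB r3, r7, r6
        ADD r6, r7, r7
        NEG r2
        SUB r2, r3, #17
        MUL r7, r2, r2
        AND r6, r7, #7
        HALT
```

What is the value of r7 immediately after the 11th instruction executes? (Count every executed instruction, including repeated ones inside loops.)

49

MOV r3, #25 → r3=25
MOV r7, #19 → r7=19
MOV r6, #9 → r6=9
MOV r2, #-7 → r2=-7
MOD r3, r3, #2 → r3=25%2=1
STR r7, [52] → M[52]=19
SUB r3, r7, r6 → r3=19-9=10
ADD r6, r7, r7 → r6=19+19=38
NEG r2 → r2=-(-7)=7
SUB r2, r3, #17 → r2=10-17=-7
MUL r7, r2, r2 → r7=(-7)*(-7)=49
After step 11: r7 = 49.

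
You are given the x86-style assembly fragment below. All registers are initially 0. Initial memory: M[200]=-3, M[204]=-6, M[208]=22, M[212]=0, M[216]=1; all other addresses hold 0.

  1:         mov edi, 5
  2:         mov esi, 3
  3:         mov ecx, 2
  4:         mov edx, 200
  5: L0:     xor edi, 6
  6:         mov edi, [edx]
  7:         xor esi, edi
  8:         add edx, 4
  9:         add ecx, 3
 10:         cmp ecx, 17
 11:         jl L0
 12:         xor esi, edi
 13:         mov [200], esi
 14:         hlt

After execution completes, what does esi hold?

after mov edi, 5: edi=5
after mov esi, 3: esi=3
after mov ecx, 2: ecx=2
after mov edx, 200: edx=200
after xor edi, 6: edi=5^6=3
after mov edi, [edx]: edi=M[200]=-3
after xor esi, edi: esi=3^(-3)=-2
after add edx, 4: edx=200+4=204
after add ecx, 3: ecx=2+3=5
cmp ecx, 17  (cmp 5,17)
jl L0: taken
after xor edi, 6: edi=(-3)^6=-5
after mov edi, [edx]: edi=M[204]=-6
after xor esi, edi: esi=(-2)^(-6)=4
after add edx, 4: edx=204+4=208
after add ecx, 3: ecx=5+3=8
cmp ecx, 17  (cmp 8,17)
jl L0: taken
after xor edi, 6: edi=(-6)^6=-4
after mov edi, [edx]: edi=M[208]=22
after xor esi, edi: esi=4^22=18
after add edx, 4: edx=208+4=212
after add ecx, 3: ecx=8+3=11
cmp ecx, 17  (cmp 11,17)
jl L0: taken
after xor edi, 6: edi=22^6=16
after mov edi, [edx]: edi=M[212]=0
after xor esi, edi: esi=18^0=18
after add edx, 4: edx=212+4=216
after add ecx, 3: ecx=11+3=14
cmp ecx, 17  (cmp 14,17)
jl L0: taken
after xor edi, 6: edi=0^6=6
after mov edi, [edx]: edi=M[216]=1
after xor esi, edi: esi=18^1=19
after add edx, 4: edx=216+4=220
after add ecx, 3: ecx=14+3=17
cmp ecx, 17  (cmp 17,17)
jl L0: not taken
after xor esi, edi: esi=19^1=18
mov [200], esi → M[200]=18
halt.

18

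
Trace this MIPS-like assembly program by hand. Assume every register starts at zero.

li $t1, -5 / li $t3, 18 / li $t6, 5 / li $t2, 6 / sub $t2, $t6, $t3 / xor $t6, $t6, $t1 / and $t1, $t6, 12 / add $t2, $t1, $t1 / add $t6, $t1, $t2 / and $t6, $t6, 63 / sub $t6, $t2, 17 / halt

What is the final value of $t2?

$t1=-5
$t3=18
$t6=5
$t2=6
$t2=5-18=-13
$t6=5^(-5)=-2
$t1=(-2)&12=12
$t2=12+12=24
$t6=12+24=36
$t6=36&63=36
$t6=24-17=7
halt.

24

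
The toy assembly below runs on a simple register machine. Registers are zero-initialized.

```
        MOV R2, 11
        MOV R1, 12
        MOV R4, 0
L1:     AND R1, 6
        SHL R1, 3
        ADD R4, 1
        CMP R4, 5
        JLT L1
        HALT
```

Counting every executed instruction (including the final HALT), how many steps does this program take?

29

R2=11
R1=12
R4=0
R1=12&6=4
R1=4<<3=32
R4=0+1=1
CMP R4, 5  (cmp 1,5)
JLT L1: taken
R1=32&6=0
R1=0<<3=0
R4=1+1=2
CMP R4, 5  (cmp 2,5)
JLT L1: taken
R1=0&6=0
R1=0<<3=0
R4=2+1=3
CMP R4, 5  (cmp 3,5)
JLT L1: taken
R1=0&6=0
R1=0<<3=0
R4=3+1=4
CMP R4, 5  (cmp 4,5)
JLT L1: taken
R1=0&6=0
R1=0<<3=0
R4=4+1=5
CMP R4, 5  (cmp 5,5)
JLT L1: not taken
halt.
Total executed instructions: 29.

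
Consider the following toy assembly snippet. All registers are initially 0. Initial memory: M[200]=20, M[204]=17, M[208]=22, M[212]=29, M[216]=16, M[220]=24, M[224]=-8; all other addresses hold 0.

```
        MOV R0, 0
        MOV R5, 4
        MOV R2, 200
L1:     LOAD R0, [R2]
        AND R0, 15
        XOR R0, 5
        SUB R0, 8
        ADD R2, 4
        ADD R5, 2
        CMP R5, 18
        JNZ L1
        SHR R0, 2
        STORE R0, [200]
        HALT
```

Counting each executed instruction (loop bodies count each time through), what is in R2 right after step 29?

212

MOV R0, 0 → R0=0
MOV R5, 4 → R5=4
MOV R2, 200 → R2=200
LOAD R0, [R2] → R0=M[200]=20
AND R0, 15 → R0=20&15=4
XOR R0, 5 → R0=4^5=1
SUB R0, 8 → R0=1-8=-7
ADD R2, 4 → R2=200+4=204
ADD R5, 2 → R5=4+2=6
CMP R5, 18  (cmp 6,18)
JNZ L1: taken
LOAD R0, [R2] → R0=M[204]=17
AND R0, 15 → R0=17&15=1
XOR R0, 5 → R0=1^5=4
SUB R0, 8 → R0=4-8=-4
ADD R2, 4 → R2=204+4=208
ADD R5, 2 → R5=6+2=8
CMP R5, 18  (cmp 8,18)
JNZ L1: taken
LOAD R0, [R2] → R0=M[208]=22
AND R0, 15 → R0=22&15=6
XOR R0, 5 → R0=6^5=3
SUB R0, 8 → R0=3-8=-5
ADD R2, 4 → R2=208+4=212
ADD R5, 2 → R5=8+2=10
CMP R5, 18  (cmp 10,18)
JNZ L1: taken
LOAD R0, [R2] → R0=M[212]=29
AND R0, 15 → R0=29&15=13
After step 29: R2 = 212.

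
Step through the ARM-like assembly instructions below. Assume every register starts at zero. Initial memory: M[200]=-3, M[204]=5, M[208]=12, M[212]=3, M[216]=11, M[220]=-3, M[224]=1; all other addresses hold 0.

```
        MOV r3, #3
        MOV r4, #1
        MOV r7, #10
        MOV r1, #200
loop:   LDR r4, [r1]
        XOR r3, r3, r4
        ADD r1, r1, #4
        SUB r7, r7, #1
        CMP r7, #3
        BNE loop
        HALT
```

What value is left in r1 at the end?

MOV r3, #3 → r3=3
MOV r4, #1 → r4=1
MOV r7, #10 → r7=10
MOV r1, #200 → r1=200
LDR r4, [r1] → r4=M[200]=-3
XOR r3, r3, r4 → r3=3^(-3)=-2
ADD r1, r1, #4 → r1=200+4=204
SUB r7, r7, #1 → r7=10-1=9
CMP r7, #3  (cmp 9,3)
BNE loop: taken
LDR r4, [r1] → r4=M[204]=5
XOR r3, r3, r4 → r3=(-2)^5=-5
ADD r1, r1, #4 → r1=204+4=208
SUB r7, r7, #1 → r7=9-1=8
CMP r7, #3  (cmp 8,3)
BNE loop: taken
LDR r4, [r1] → r4=M[208]=12
XOR r3, r3, r4 → r3=(-5)^12=-9
ADD r1, r1, #4 → r1=208+4=212
SUB r7, r7, #1 → r7=8-1=7
CMP r7, #3  (cmp 7,3)
BNE loop: taken
LDR r4, [r1] → r4=M[212]=3
XOR r3, r3, r4 → r3=(-9)^3=-12
ADD r1, r1, #4 → r1=212+4=216
SUB r7, r7, #1 → r7=7-1=6
CMP r7, #3  (cmp 6,3)
BNE loop: taken
LDR r4, [r1] → r4=M[216]=11
XOR r3, r3, r4 → r3=(-12)^11=-1
ADD r1, r1, #4 → r1=216+4=220
SUB r7, r7, #1 → r7=6-1=5
CMP r7, #3  (cmp 5,3)
BNE loop: taken
LDR r4, [r1] → r4=M[220]=-3
XOR r3, r3, r4 → r3=(-1)^(-3)=2
ADD r1, r1, #4 → r1=220+4=224
SUB r7, r7, #1 → r7=5-1=4
CMP r7, #3  (cmp 4,3)
BNE loop: taken
LDR r4, [r1] → r4=M[224]=1
XOR r3, r3, r4 → r3=2^1=3
ADD r1, r1, #4 → r1=224+4=228
SUB r7, r7, #1 → r7=4-1=3
CMP r7, #3  (cmp 3,3)
BNE loop: not taken
halt.

228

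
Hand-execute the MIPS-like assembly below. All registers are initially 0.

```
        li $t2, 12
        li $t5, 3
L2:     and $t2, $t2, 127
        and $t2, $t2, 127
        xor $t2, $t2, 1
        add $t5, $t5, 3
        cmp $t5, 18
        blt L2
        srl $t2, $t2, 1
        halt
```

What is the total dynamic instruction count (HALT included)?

34

after li $t2, 12: $t2=12
after li $t5, 3: $t5=3
after and $t2, $t2, 127: $t2=12&127=12
after and $t2, $t2, 127: $t2=12&127=12
after xor $t2, $t2, 1: $t2=12^1=13
after add $t5, $t5, 3: $t5=3+3=6
cmp $t5, 18  (cmp 6,18)
blt L2: taken
after and $t2, $t2, 127: $t2=13&127=13
after and $t2, $t2, 127: $t2=13&127=13
after xor $t2, $t2, 1: $t2=13^1=12
after add $t5, $t5, 3: $t5=6+3=9
cmp $t5, 18  (cmp 9,18)
blt L2: taken
after and $t2, $t2, 127: $t2=12&127=12
after and $t2, $t2, 127: $t2=12&127=12
after xor $t2, $t2, 1: $t2=12^1=13
after add $t5, $t5, 3: $t5=9+3=12
cmp $t5, 18  (cmp 12,18)
blt L2: taken
after and $t2, $t2, 127: $t2=13&127=13
after and $t2, $t2, 127: $t2=13&127=13
after xor $t2, $t2, 1: $t2=13^1=12
after add $t5, $t5, 3: $t5=12+3=15
cmp $t5, 18  (cmp 15,18)
blt L2: taken
after and $t2, $t2, 127: $t2=12&127=12
after and $t2, $t2, 127: $t2=12&127=12
after xor $t2, $t2, 1: $t2=12^1=13
after add $t5, $t5, 3: $t5=15+3=18
cmp $t5, 18  (cmp 18,18)
blt L2: not taken
after srl $t2, $t2, 1: $t2=13>>1=6
halt.
Total executed instructions: 34.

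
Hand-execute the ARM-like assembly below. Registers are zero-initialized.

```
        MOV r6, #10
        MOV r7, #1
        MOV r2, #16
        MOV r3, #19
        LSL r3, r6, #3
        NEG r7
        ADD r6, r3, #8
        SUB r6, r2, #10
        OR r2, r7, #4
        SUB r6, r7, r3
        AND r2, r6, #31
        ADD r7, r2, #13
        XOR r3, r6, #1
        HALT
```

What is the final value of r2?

r6=10
r7=1
r2=16
r3=19
r3=10<<3=80
r7=-(1)=-1
r6=80+8=88
r6=16-10=6
r2=(-1)|4=-1
r6=(-1)-80=-81
r2=(-81)&31=15
r7=15+13=28
r3=(-81)^1=-82
halt.

15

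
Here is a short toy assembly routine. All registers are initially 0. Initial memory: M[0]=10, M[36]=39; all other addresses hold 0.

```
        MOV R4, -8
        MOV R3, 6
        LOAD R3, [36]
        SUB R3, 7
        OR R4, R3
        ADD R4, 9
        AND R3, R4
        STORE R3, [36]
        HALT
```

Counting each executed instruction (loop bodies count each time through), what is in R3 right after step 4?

MOV R4, -8 → R4=-8
MOV R3, 6 → R3=6
LOAD R3, [36] → R3=M[36]=39
SUB R3, 7 → R3=39-7=32
After step 4: R3 = 32.

32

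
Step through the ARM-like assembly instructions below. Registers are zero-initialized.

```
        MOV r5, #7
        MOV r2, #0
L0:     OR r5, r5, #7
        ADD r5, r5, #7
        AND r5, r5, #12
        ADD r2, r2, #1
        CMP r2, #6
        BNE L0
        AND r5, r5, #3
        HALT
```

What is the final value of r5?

0

r5=7
r2=0
r5=7|7=7
r5=7+7=14
r5=14&12=12
r2=0+1=1
CMP r2, #6  (cmp 1,6)
BNE L0: taken
r5=12|7=15
r5=15+7=22
r5=22&12=4
r2=1+1=2
CMP r2, #6  (cmp 2,6)
BNE L0: taken
r5=4|7=7
r5=7+7=14
r5=14&12=12
r2=2+1=3
CMP r2, #6  (cmp 3,6)
BNE L0: taken
r5=12|7=15
r5=15+7=22
r5=22&12=4
r2=3+1=4
CMP r2, #6  (cmp 4,6)
BNE L0: taken
r5=4|7=7
r5=7+7=14
r5=14&12=12
r2=4+1=5
CMP r2, #6  (cmp 5,6)
BNE L0: taken
r5=12|7=15
r5=15+7=22
r5=22&12=4
r2=5+1=6
CMP r2, #6  (cmp 6,6)
BNE L0: not taken
r5=4&3=0
halt.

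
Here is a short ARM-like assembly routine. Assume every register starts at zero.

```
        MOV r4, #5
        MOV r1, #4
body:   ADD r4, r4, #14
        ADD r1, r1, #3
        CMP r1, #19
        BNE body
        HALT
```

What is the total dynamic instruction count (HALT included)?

23

MOV r4, #5 → r4=5
MOV r1, #4 → r1=4
ADD r4, r4, #14 → r4=5+14=19
ADD r1, r1, #3 → r1=4+3=7
CMP r1, #19  (cmp 7,19)
BNE body: taken
ADD r4, r4, #14 → r4=19+14=33
ADD r1, r1, #3 → r1=7+3=10
CMP r1, #19  (cmp 10,19)
BNE body: taken
ADD r4, r4, #14 → r4=33+14=47
ADD r1, r1, #3 → r1=10+3=13
CMP r1, #19  (cmp 13,19)
BNE body: taken
ADD r4, r4, #14 → r4=47+14=61
ADD r1, r1, #3 → r1=13+3=16
CMP r1, #19  (cmp 16,19)
BNE body: taken
ADD r4, r4, #14 → r4=61+14=75
ADD r1, r1, #3 → r1=16+3=19
CMP r1, #19  (cmp 19,19)
BNE body: not taken
halt.
Total executed instructions: 23.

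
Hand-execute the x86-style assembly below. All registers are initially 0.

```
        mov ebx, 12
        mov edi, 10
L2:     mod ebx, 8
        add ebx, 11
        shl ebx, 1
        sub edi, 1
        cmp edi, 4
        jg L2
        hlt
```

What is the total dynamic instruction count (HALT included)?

mov ebx, 12 → ebx=12
mov edi, 10 → edi=10
mod ebx, 8 → ebx=12%8=4
add ebx, 11 → ebx=4+11=15
shl ebx, 1 → ebx=15<<1=30
sub edi, 1 → edi=10-1=9
cmp edi, 4  (cmp 9,4)
jg L2: taken
mod ebx, 8 → ebx=30%8=6
add ebx, 11 → ebx=6+11=17
shl ebx, 1 → ebx=17<<1=34
sub edi, 1 → edi=9-1=8
cmp edi, 4  (cmp 8,4)
jg L2: taken
mod ebx, 8 → ebx=34%8=2
add ebx, 11 → ebx=2+11=13
shl ebx, 1 → ebx=13<<1=26
sub edi, 1 → edi=8-1=7
cmp edi, 4  (cmp 7,4)
jg L2: taken
mod ebx, 8 → ebx=26%8=2
add ebx, 11 → ebx=2+11=13
shl ebx, 1 → ebx=13<<1=26
sub edi, 1 → edi=7-1=6
cmp edi, 4  (cmp 6,4)
jg L2: taken
mod ebx, 8 → ebx=26%8=2
add ebx, 11 → ebx=2+11=13
shl ebx, 1 → ebx=13<<1=26
sub edi, 1 → edi=6-1=5
cmp edi, 4  (cmp 5,4)
jg L2: taken
mod ebx, 8 → ebx=26%8=2
add ebx, 11 → ebx=2+11=13
shl ebx, 1 → ebx=13<<1=26
sub edi, 1 → edi=5-1=4
cmp edi, 4  (cmp 4,4)
jg L2: not taken
halt.
Total executed instructions: 39.

39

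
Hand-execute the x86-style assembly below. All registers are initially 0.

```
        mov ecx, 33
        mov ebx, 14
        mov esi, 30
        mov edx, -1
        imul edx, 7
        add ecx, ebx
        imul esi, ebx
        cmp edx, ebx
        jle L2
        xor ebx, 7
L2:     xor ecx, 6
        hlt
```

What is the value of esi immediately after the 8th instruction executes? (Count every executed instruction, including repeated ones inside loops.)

420

ecx=33
ebx=14
esi=30
edx=-1
edx=(-1)*7=-7
ecx=33+14=47
esi=30*14=420
cmp edx, ebx  (cmp -7,14)
After step 8: esi = 420.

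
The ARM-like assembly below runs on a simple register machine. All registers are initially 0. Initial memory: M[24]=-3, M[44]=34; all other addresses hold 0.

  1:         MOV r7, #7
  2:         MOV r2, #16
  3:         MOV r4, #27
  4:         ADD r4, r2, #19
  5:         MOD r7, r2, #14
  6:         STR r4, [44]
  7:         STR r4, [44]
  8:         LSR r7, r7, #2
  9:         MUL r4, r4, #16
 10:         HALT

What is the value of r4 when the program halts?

after MOV r7, #7: r7=7
after MOV r2, #16: r2=16
after MOV r4, #27: r4=27
after ADD r4, r2, #19: r4=16+19=35
after MOD r7, r2, #14: r7=16%14=2
STR r4, [44] → M[44]=35
STR r4, [44] → M[44]=35
after LSR r7, r7, #2: r7=2>>2=0
after MUL r4, r4, #16: r4=35*16=560
halt.

560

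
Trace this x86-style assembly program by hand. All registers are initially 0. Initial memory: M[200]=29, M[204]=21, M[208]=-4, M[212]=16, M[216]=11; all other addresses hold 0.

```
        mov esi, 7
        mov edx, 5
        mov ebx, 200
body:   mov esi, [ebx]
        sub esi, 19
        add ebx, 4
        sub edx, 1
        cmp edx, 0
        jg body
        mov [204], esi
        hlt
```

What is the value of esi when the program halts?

esi=7
edx=5
ebx=200
esi=M[200]=29
esi=29-19=10
ebx=200+4=204
edx=5-1=4
cmp edx, 0  (cmp 4,0)
jg body: taken
esi=M[204]=21
esi=21-19=2
ebx=204+4=208
edx=4-1=3
cmp edx, 0  (cmp 3,0)
jg body: taken
esi=M[208]=-4
esi=(-4)-19=-23
ebx=208+4=212
edx=3-1=2
cmp edx, 0  (cmp 2,0)
jg body: taken
esi=M[212]=16
esi=16-19=-3
ebx=212+4=216
edx=2-1=1
cmp edx, 0  (cmp 1,0)
jg body: taken
esi=M[216]=11
esi=11-19=-8
ebx=216+4=220
edx=1-1=0
cmp edx, 0  (cmp 0,0)
jg body: not taken
mov [204], esi → M[204]=-8
halt.

-8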